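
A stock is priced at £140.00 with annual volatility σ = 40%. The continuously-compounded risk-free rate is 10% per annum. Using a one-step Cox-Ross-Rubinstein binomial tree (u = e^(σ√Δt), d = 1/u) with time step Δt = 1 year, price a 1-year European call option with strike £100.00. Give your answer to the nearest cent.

£52.14

CRR parameters: u = e^(σ√Δt) = e^(0.4·√1) = 1.4918, d = 1/u = 0.6703
Per-period rate: rΔt = 0.1·1 = 0.1, so R = e^0.1 = 1.1052
Risk-neutral probability p = (e^0.1 − 0.6703)/(1.4918 − 0.6703) = 0.4349/0.8215 = 0.5293
Terminal stock prices: S_u = 208.9, S_d = 93.84
Terminal payoffs (S − K): max(108.9, 0) = 108.9, max(-6.155, 0) = 0
Node 0 (S = 140): V_0 = e^(−0.1)·[0.5293·108.8555 + 0.4707·0.0000] = 52.1376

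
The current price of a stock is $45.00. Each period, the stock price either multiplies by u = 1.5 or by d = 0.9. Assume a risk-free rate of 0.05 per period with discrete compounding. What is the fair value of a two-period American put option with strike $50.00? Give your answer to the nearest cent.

$6.91

Risk-neutral probability p = (1 + 0.05 − 0.9)/(1.5 − 0.9) = 0.1500/0.6000 = 0.2500
Terminal stock prices: S_uu = 101.2, S_ud = 60.75, S_dd = 36.45
Terminal payoffs (K − S): max(-51.25, 0) = 0, max(-10.75, 0) = 0, max(13.55, 0) = 13.55
Node u (S = 67.5): continuation = 1/1.05·[0.2500·0.0000 + 0.7500·0.0000] = 0.0000; exercise value = 0.0000 ≤ continuation, so V_u = 0.0000
Node d (S = 40.5): continuation = 1/1.05·[0.2500·0.0000 + 0.7500·13.5500] = 9.6786; exercise value = 9.5000 ≤ continuation, so V_d = 9.6786
Node 0 (S = 45): continuation = 1/1.05·[0.2500·0.0000 + 0.7500·9.6786] = 6.9133; exercise value = 5.0000 ≤ continuation, so V_0 = 6.9133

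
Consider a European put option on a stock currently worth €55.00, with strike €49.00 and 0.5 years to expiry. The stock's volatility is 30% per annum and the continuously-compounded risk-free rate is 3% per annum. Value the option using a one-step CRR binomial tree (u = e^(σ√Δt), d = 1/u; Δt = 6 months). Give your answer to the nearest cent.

CRR parameters: u = e^(σ√Δt) = e^(0.3·√0.5) = 1.2363, d = 1/u = 0.8089
Per-period rate: rΔt = 0.03·0.5 = 0.015, so R = e^0.015 = 1.0151
Risk-neutral probability p = (e^0.015 − 0.8089)/(1.2363 − 0.8089) = 0.2063/0.4275 = 0.4825
Terminal stock prices: S_u = 68, S_d = 44.49
Terminal payoffs (K − S): max(-19, 0) = 0, max(4.513, 0) = 4.513
Node 0 (S = 55): V_0 = e^(−0.015)·[0.4825·0.0000 + 0.5175·4.5128] = 2.3005

€2.30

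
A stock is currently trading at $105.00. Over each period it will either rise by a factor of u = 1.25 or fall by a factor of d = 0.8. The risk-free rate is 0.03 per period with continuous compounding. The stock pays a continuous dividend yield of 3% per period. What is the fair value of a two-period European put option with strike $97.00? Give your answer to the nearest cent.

Per-period risk-free factor R = e^0.03 = 1.0305; dividend-adjusted growth = e^(0.03−0.03) = 1.0000.
Risk-neutral probability p = (1.0000 − 0.8)/(1.25 − 0.8) = 0.2000/0.4500 = 0.4444
Terminal stock prices: S_uu = 164.1, S_ud = 105, S_dd = 67.2
Terminal payoffs (K − S): max(-67.06, 0) = 0, max(-8, 0) = 0, max(29.8, 0) = 29.8
Node u (S = 131.2): V_u = e^(−0.03)·[0.4444·0.0000 + 0.5556·0.0000] = 0.0000
Node d (S = 84): V_d = e^(−0.03)·[0.4444·0.0000 + 0.5556·29.8000] = 16.0663
Node 0 (S = 105): V_0 = e^(−0.03)·[0.4444·0.0000 + 0.5556·16.0663] = 8.6619

$8.66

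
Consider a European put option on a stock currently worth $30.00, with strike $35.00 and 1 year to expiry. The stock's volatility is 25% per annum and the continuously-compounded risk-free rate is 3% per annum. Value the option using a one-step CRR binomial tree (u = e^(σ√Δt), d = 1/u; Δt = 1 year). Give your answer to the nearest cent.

CRR parameters: u = e^(σ√Δt) = e^(0.25·√1) = 1.2840, d = 1/u = 0.7788
Per-period rate: rΔt = 0.03·1 = 0.03, so R = e^0.03 = 1.0305
Risk-neutral probability p = (e^0.03 − 0.7788)/(1.2840 − 0.7788) = 0.2517/0.5052 = 0.4981
Terminal stock prices: S_u = 38.52, S_d = 23.36
Terminal payoffs (K − S): max(-3.521, 0) = 0, max(11.64, 0) = 11.64
Node 0 (S = 30): V_0 = e^(−0.03)·[0.4981·0.0000 + 0.5019·11.6360] = 5.6675

$5.67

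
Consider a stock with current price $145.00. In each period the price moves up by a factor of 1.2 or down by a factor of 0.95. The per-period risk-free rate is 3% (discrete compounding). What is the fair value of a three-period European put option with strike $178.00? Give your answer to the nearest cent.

Risk-neutral probability p = (1 + 0.03 − 0.95)/(1.2 − 0.95) = 0.0800/0.2500 = 0.3200
Terminal stock prices: S_uuu = 250.6, S_uud = 198.4, S_udd = 157, S_ddd = 124.3
Terminal payoffs (K − S): max(-72.56, 0) = 0, max(-20.36, 0) = 0, max(20.97, 0) = 20.97, max(53.68, 0) = 53.68
Node uu (S = 208.8): V_uu = 1/1.03·[0.3200·0.0000 + 0.6800·0.0000] = 0.0000
Node ud (S = 165.3): V_ud = 1/1.03·[0.3200·0.0000 + 0.6800·20.9650] = 13.8410
Node dd (S = 130.9): V_dd = 1/1.03·[0.3200·20.9650 + 0.6800·53.6806] = 41.9530
Node u (S = 174): V_u = 1/1.03·[0.3200·0.0000 + 0.6800·13.8410] = 9.1377
Node d (S = 137.8): V_d = 1/1.03·[0.3200·13.8410 + 0.6800·41.9530] = 31.9973
Node 0 (S = 145): V_0 = 1/1.03·[0.3200·9.1377 + 0.6800·31.9973] = 23.9633

$23.96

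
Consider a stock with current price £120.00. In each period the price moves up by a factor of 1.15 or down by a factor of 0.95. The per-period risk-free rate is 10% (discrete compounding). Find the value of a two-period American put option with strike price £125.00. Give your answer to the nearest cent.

£5.00

Risk-neutral probability p = (1 + 0.1 − 0.95)/(1.15 − 0.95) = 0.1500/0.2000 = 0.7500
Terminal stock prices: S_uu = 158.7, S_ud = 131.1, S_dd = 108.3
Terminal payoffs (K − S): max(-33.7, 0) = 0, max(-6.1, 0) = 0, max(16.7, 0) = 16.7
Node u (S = 138): continuation = 1/1.1·[0.7500·0.0000 + 0.2500·0.0000] = 0.0000; exercise value = 0.0000 ≤ continuation, so V_u = 0.0000
Node d (S = 114): continuation = 1/1.1·[0.7500·0.0000 + 0.2500·16.7000] = 3.7955; exercise value = 11.0000 > continuation, so V_d = 11.0000 (exercise)
Node 0 (S = 120): continuation = 1/1.1·[0.7500·0.0000 + 0.2500·11.0000] = 2.5000; exercise value = 5.0000 > continuation, so V_0 = 5.0000 (exercise)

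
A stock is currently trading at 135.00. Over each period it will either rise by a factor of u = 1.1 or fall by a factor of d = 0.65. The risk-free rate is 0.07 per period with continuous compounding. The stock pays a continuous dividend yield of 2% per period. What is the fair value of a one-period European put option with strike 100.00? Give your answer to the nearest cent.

1.24

Per-period risk-free factor R = e^0.07 = 1.0725; dividend-adjusted growth = e^(0.07−0.02) = 1.0513.
Risk-neutral probability p = (1.0513 − 0.65)/(1.1 − 0.65) = 0.4013/0.4500 = 0.8917
Terminal stock prices: S_u = 148.5, S_d = 87.75
Terminal payoffs (K − S): max(-48.5, 0) = 0, max(12.25, 0) = 12.25
Node 0 (S = 135): V_0 = e^(−0.07)·[0.8917·0.0000 + 0.1083·12.2500] = 1.2368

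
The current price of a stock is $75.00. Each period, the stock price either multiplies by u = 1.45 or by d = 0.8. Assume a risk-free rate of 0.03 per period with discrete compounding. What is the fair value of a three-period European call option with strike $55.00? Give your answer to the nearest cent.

Risk-neutral probability p = (1 + 0.03 − 0.8)/(1.45 − 0.8) = 0.2300/0.6500 = 0.3538
Terminal stock prices: S_uuu = 228.6, S_uud = 126.2, S_udd = 69.6, S_ddd = 38.4
Terminal payoffs (S − K): max(173.6, 0) = 173.6, max(71.15, 0) = 71.15, max(14.6, 0) = 14.6, max(-16.6, 0) = 0
Node uu (S = 157.7): V_uu = 1/1.03·[0.3538·173.6469 + 0.6462·71.1500] = 104.2894
Node ud (S = 87): V_ud = 1/1.03·[0.3538·71.1500 + 0.6462·14.6000] = 33.6019
Node dd (S = 48): V_dd = 1/1.03·[0.3538·14.6000 + 0.6462·0.0000] = 5.0157
Node u (S = 108.8): V_u = 1/1.03·[0.3538·104.2894 + 0.6462·33.6019] = 56.9072
Node d (S = 60): V_d = 1/1.03·[0.3538·33.6019 + 0.6462·5.0157] = 14.6901
Node 0 (S = 75): V_0 = 1/1.03·[0.3538·56.9072 + 0.6462·14.6901] = 28.7655

$28.77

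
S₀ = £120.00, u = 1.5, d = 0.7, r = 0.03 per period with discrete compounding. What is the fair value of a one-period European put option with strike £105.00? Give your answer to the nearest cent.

Risk-neutral probability p = (1 + 0.03 − 0.7)/(1.5 − 0.7) = 0.3300/0.8000 = 0.4125
Terminal stock prices: S_u = 180, S_d = 84
Terminal payoffs (K − S): max(-75, 0) = 0, max(21, 0) = 21
Node 0 (S = 120): V_0 = 1/1.03·[0.4125·0.0000 + 0.5875·21.0000] = 11.9782

£11.98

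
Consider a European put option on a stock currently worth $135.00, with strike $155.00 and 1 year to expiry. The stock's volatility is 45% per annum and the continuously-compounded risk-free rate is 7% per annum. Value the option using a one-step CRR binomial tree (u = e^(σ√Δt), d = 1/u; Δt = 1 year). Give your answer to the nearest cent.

CRR parameters: u = e^(σ√Δt) = e^(0.45·√1) = 1.5683, d = 1/u = 0.6376
Per-period rate: rΔt = 0.07·1 = 0.07, so R = e^0.07 = 1.0725
Risk-neutral probability p = (e^0.07 − 0.6376)/(1.5683 − 0.6376) = 0.4349/0.9307 = 0.4673
Terminal stock prices: S_u = 211.7, S_d = 86.08
Terminal payoffs (K − S): max(-56.72, 0) = 0, max(68.92, 0) = 68.92
Node 0 (S = 135): V_0 = e^(−0.07)·[0.4673·0.0000 + 0.5327·68.9202] = 34.2337

$34.23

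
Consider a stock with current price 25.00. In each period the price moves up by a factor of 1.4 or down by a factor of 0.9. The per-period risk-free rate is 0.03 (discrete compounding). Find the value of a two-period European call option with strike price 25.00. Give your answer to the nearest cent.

Risk-neutral probability p = (1 + 0.03 − 0.9)/(1.4 − 0.9) = 0.1300/0.5000 = 0.2600
Terminal stock prices: S_uu = 49, S_ud = 31.5, S_dd = 20.25
Terminal payoffs (S − K): max(24, 0) = 24, max(6.5, 0) = 6.5, max(-4.75, 0) = 0
Node u (S = 35): V_u = 1/1.03·[0.2600·24.0000 + 0.7400·6.5000] = 10.7282
Node d (S = 22.5): V_d = 1/1.03·[0.2600·6.5000 + 0.7400·0.0000] = 1.6408
Node 0 (S = 25): V_0 = 1/1.03·[0.2600·10.7282 + 0.7400·1.6408] = 3.8869

3.89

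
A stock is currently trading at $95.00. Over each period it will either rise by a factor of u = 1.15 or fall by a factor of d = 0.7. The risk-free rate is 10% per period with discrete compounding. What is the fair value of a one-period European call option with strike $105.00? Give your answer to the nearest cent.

$3.43

Risk-neutral probability p = (1 + 0.1 − 0.7)/(1.15 − 0.7) = 0.4000/0.4500 = 0.8889
Terminal stock prices: S_u = 109.2, S_d = 66.5
Terminal payoffs (S − K): max(4.25, 0) = 4.25, max(-38.5, 0) = 0
Node 0 (S = 95): V_0 = 1/1.1·[0.8889·4.2500 + 0.1111·0.0000] = 3.4343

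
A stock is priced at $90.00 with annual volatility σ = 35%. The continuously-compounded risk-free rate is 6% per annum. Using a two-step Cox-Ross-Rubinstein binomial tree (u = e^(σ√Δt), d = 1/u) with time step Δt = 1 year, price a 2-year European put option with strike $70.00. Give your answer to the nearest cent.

CRR parameters: u = e^(σ√Δt) = e^(0.35·√1) = 1.4191, d = 1/u = 0.7047
Per-period rate: rΔt = 0.06·1 = 0.06, so R = e^0.06 = 1.0618
Risk-neutral probability p = (e^0.06 − 0.7047)/(1.4191 − 0.7047) = 0.3571/0.7144 = 0.4999
Terminal stock prices: S_uu = 181.2, S_ud = 90, S_dd = 44.69
Terminal payoffs (K − S): max(-111.2, 0) = 0, max(-20, 0) = 0, max(25.31, 0) = 25.31
Node u (S = 127.7): V_u = e^(−0.06)·[0.4999·0.0000 + 0.5001·0.0000] = 0.0000
Node d (S = 63.42): V_d = e^(−0.06)·[0.4999·0.0000 + 0.5001·25.3073] = 11.9181
Node 0 (S = 90): V_0 = e^(−0.06)·[0.4999·0.0000 + 0.5001·11.9181] = 5.6127

$5.61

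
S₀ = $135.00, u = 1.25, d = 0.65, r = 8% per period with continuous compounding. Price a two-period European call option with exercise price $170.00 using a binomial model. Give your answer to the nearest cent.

Risk-neutral probability p = (e^0.08 − 0.65)/(1.25 − 0.65) = 0.4333/0.6000 = 0.7221
Terminal stock prices: S_uu = 210.9, S_ud = 109.7, S_dd = 57.04
Terminal payoffs (S − K): max(40.94, 0) = 40.94, max(-60.31, 0) = 0, max(-113, 0) = 0
Node u (S = 168.8): V_u = e^(−0.08)·[0.7221·40.9375 + 0.2779·0.0000] = 27.2899
Node d (S = 87.75): V_d = e^(−0.08)·[0.7221·0.0000 + 0.2779·0.0000] = 0.0000
Node 0 (S = 135): V_0 = e^(−0.08)·[0.7221·27.2899 + 0.2779·0.0000] = 18.1921

$18.19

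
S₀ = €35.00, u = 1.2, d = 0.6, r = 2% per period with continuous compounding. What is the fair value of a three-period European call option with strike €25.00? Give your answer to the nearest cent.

Risk-neutral probability p = (e^0.02 − 0.6)/(1.2 − 0.6) = 0.4202/0.6000 = 0.7003
Terminal stock prices: S_uuu = 60.48, S_uud = 30.24, S_udd = 15.12, S_ddd = 7.56
Terminal payoffs (S − K): max(35.48, 0) = 35.48, max(5.24, 0) = 5.24, max(-9.88, 0) = 0, max(-17.44, 0) = 0
Node uu (S = 50.4): V_uu = e^(−0.02)·[0.7003·35.4800 + 0.2997·5.2400] = 25.8950
Node ud (S = 25.2): V_ud = e^(−0.02)·[0.7003·5.2400 + 0.2997·0.0000] = 3.5971
Node dd (S = 12.6): V_dd = e^(−0.02)·[0.7003·0.0000 + 0.2997·0.0000] = 0.0000
Node u (S = 42): V_u = e^(−0.02)·[0.7003·25.8950 + 0.2997·3.5971] = 18.8327
Node d (S = 21): V_d = e^(−0.02)·[0.7003·3.5971 + 0.2997·0.0000] = 2.4693
Node 0 (S = 35): V_0 = e^(−0.02)·[0.7003·18.8327 + 0.2997·2.4693] = 13.6533

€13.65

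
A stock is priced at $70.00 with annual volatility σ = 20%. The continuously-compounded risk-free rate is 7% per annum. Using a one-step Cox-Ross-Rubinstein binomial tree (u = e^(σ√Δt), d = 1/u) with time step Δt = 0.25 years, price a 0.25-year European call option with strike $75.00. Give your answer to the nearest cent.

CRR parameters: u = e^(σ√Δt) = e^(0.2·√0.25) = 1.1052, d = 1/u = 0.9048
Per-period rate: rΔt = 0.07·0.25 = 0.0175, so R = e^0.0175 = 1.0177
Risk-neutral probability p = (e^0.0175 − 0.9048)/(1.1052 − 0.9048) = 0.1128/0.2003 = 0.5631
Terminal stock prices: S_u = 77.36, S_d = 63.34
Terminal payoffs (S − K): max(2.362, 0) = 2.362, max(-11.66, 0) = 0
Node 0 (S = 70): V_0 = e^(−0.0175)·[0.5631·2.3620 + 0.4369·0.0000] = 1.3071

$1.31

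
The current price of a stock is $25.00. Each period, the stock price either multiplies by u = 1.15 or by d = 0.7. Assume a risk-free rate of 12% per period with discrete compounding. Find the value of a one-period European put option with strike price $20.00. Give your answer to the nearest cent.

Risk-neutral probability p = (1 + 0.12 − 0.7)/(1.15 − 0.7) = 0.4200/0.4500 = 0.9333
Terminal stock prices: S_u = 28.75, S_d = 17.5
Terminal payoffs (K − S): max(-8.75, 0) = 0, max(2.5, 0) = 2.5
Node 0 (S = 25): V_0 = 1/1.12·[0.9333·0.0000 + 0.0667·2.5000] = 0.1488

$0.15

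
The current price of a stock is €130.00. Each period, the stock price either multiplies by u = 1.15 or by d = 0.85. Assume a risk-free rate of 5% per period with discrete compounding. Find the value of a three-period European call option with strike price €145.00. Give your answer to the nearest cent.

€13.93

Risk-neutral probability p = (1 + 0.05 − 0.85)/(1.15 − 0.85) = 0.2000/0.3000 = 0.6667
Terminal stock prices: S_uuu = 197.7, S_uud = 146.1, S_udd = 108, S_ddd = 79.84
Terminal payoffs (S − K): max(52.71, 0) = 52.71, max(1.136, 0) = 1.136, max(-36.99, 0) = 0, max(-65.16, 0) = 0
Node uu (S = 171.9): V_uu = 1/1.05·[0.6667·52.7137 + 0.3333·1.1362] = 33.8298
Node ud (S = 127.1): V_ud = 1/1.05·[0.6667·1.1362 + 0.3333·0.0000] = 0.7214
Node dd (S = 93.92): V_dd = 1/1.05·[0.6667·0.0000 + 0.3333·0.0000] = 0.0000
Node u (S = 149.5): V_u = 1/1.05·[0.6667·33.8298 + 0.3333·0.7214] = 21.7082
Node d (S = 110.5): V_d = 1/1.05·[0.6667·0.7214 + 0.3333·0.0000] = 0.4580
Node 0 (S = 130): V_0 = 1/1.05·[0.6667·21.7082 + 0.3333·0.4580] = 13.9284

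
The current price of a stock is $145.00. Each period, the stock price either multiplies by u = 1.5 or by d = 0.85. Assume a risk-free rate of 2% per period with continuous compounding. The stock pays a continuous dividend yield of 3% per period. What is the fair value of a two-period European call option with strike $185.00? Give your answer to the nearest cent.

$6.30

Per-period risk-free factor R = e^0.02 = 1.0202; dividend-adjusted growth = e^(0.02−0.03) = 0.9900.
Risk-neutral probability p = (0.9900 − 0.85)/(1.5 − 0.85) = 0.1400/0.6500 = 0.2155
Terminal stock prices: S_uu = 326.2, S_ud = 184.9, S_dd = 104.8
Terminal payoffs (S − K): max(141.2, 0) = 141.2, max(-0.125, 0) = 0, max(-80.24, 0) = 0
Node u (S = 217.5): V_u = e^(−0.02)·[0.2155·141.2500 + 0.7845·0.0000] = 29.8313
Node d (S = 123.2): V_d = e^(−0.02)·[0.2155·0.0000 + 0.7845·0.0000] = 0.0000
Node 0 (S = 145): V_0 = e^(−0.02)·[0.2155·29.8313 + 0.7845·0.0000] = 6.3002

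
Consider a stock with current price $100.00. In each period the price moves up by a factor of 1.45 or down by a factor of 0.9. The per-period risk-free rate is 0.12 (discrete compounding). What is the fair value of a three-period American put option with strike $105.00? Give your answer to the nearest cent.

$8.04

Risk-neutral probability p = (1 + 0.12 − 0.9)/(1.45 − 0.9) = 0.2200/0.5500 = 0.4000
Terminal stock prices: S_uuu = 304.9, S_uud = 189.2, S_udd = 117.5, S_ddd = 72.9
Terminal payoffs (K − S): max(-199.9, 0) = 0, max(-84.22, 0) = 0, max(-12.45, 0) = 0, max(32.1, 0) = 32.1
Node uu (S = 210.2): continuation = 1/1.12·[0.4000·0.0000 + 0.6000·0.0000] = 0.0000; exercise value = 0.0000 ≤ continuation, so V_uu = 0.0000
Node ud (S = 130.5): continuation = 1/1.12·[0.4000·0.0000 + 0.6000·0.0000] = 0.0000; exercise value = 0.0000 ≤ continuation, so V_ud = 0.0000
Node dd (S = 81): continuation = 1/1.12·[0.4000·0.0000 + 0.6000·32.1000] = 17.1964; exercise value = 24.0000 > continuation, so V_dd = 24.0000 (exercise)
Node u (S = 145): continuation = 1/1.12·[0.4000·0.0000 + 0.6000·0.0000] = 0.0000; exercise value = 0.0000 ≤ continuation, so V_u = 0.0000
Node d (S = 90): continuation = 1/1.12·[0.4000·0.0000 + 0.6000·24.0000] = 12.8571; exercise value = 15.0000 > continuation, so V_d = 15.0000 (exercise)
Node 0 (S = 100): continuation = 1/1.12·[0.4000·0.0000 + 0.6000·15.0000] = 8.0357; exercise value = 5.0000 ≤ continuation, so V_0 = 8.0357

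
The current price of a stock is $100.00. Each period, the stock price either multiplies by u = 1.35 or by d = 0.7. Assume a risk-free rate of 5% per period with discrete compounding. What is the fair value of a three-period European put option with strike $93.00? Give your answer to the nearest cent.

Risk-neutral probability p = (1 + 0.05 − 0.7)/(1.35 − 0.7) = 0.3500/0.6500 = 0.5385
Terminal stock prices: S_uuu = 246, S_uud = 127.6, S_udd = 66.15, S_ddd = 34.3
Terminal payoffs (K − S): max(-153, 0) = 0, max(-34.58, 0) = 0, max(26.85, 0) = 26.85, max(58.7, 0) = 58.7
Node uu (S = 182.3): V_uu = 1/1.05·[0.5385·0.0000 + 0.4615·0.0000] = 0.0000
Node ud (S = 94.5): V_ud = 1/1.05·[0.5385·0.0000 + 0.4615·26.8500] = 11.8022
Node dd (S = 49): V_dd = 1/1.05·[0.5385·26.8500 + 0.4615·58.7000] = 39.5714
Node u (S = 135): V_u = 1/1.05·[0.5385·0.0000 + 0.4615·11.8022] = 5.1878
Node d (S = 70): V_d = 1/1.05·[0.5385·11.8022 + 0.4615·39.5714] = 23.4464
Node 0 (S = 100): V_0 = 1/1.05·[0.5385·5.1878 + 0.4615·23.4464] = 12.9665

$12.97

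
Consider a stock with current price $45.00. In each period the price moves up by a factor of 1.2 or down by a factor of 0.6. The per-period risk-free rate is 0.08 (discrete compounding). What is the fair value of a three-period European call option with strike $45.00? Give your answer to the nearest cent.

Risk-neutral probability p = (1 + 0.08 − 0.6)/(1.2 − 0.6) = 0.4800/0.6000 = 0.8000
Terminal stock prices: S_uuu = 77.76, S_uud = 38.88, S_udd = 19.44, S_ddd = 9.72
Terminal payoffs (S − K): max(32.76, 0) = 32.76, max(-6.12, 0) = 0, max(-25.56, 0) = 0, max(-35.28, 0) = 0
Node uu (S = 64.8): V_uu = 1/1.08·[0.8000·32.7600 + 0.2000·0.0000] = 24.2667
Node ud (S = 32.4): V_ud = 1/1.08·[0.8000·0.0000 + 0.2000·0.0000] = 0.0000
Node dd (S = 16.2): V_dd = 1/1.08·[0.8000·0.0000 + 0.2000·0.0000] = 0.0000
Node u (S = 54): V_u = 1/1.08·[0.8000·24.2667 + 0.2000·0.0000] = 17.9753
Node d (S = 27): V_d = 1/1.08·[0.8000·0.0000 + 0.2000·0.0000] = 0.0000
Node 0 (S = 45): V_0 = 1/1.08·[0.8000·17.9753 + 0.2000·0.0000] = 13.3150

$13.32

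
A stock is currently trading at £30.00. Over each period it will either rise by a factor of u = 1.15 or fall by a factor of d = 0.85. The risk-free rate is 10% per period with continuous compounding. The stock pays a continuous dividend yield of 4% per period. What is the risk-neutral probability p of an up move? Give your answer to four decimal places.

p = 0.7061

Per-period risk-free factor R = e^0.1 = 1.1052; dividend-adjusted growth = e^(0.1−0.04) = 1.0618.
Risk-neutral probability p = (1.0618 − 0.85)/(1.15 − 0.85) = 0.2118/0.3000 = 0.7061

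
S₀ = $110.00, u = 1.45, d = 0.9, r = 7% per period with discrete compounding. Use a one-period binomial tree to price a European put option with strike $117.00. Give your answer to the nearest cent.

Risk-neutral probability p = (1 + 0.07 − 0.9)/(1.45 − 0.9) = 0.1700/0.5500 = 0.3091
Terminal stock prices: S_u = 159.5, S_d = 99
Terminal payoffs (K − S): max(-42.5, 0) = 0, max(18, 0) = 18
Node 0 (S = 110): V_0 = 1/1.07·[0.3091·0.0000 + 0.6909·18.0000] = 11.6228

$11.62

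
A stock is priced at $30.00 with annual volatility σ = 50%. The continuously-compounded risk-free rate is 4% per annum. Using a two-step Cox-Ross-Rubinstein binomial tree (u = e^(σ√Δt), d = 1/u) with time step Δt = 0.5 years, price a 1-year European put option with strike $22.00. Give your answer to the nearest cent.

$2.17

CRR parameters: u = e^(σ√Δt) = e^(0.5·√0.5) = 1.4241, d = 1/u = 0.7022
Per-period rate: rΔt = 0.04·0.5 = 0.02, so R = e^0.02 = 1.0202
Risk-neutral probability p = (e^0.02 − 0.7022)/(1.4241 − 0.7022) = 0.3180/0.7219 = 0.4405
Terminal stock prices: S_uu = 60.84, S_ud = 30, S_dd = 14.79
Terminal payoffs (K − S): max(-38.84, 0) = 0, max(-8, 0) = 0, max(7.208, 0) = 7.208
Node u (S = 42.72): V_u = e^(−0.02)·[0.4405·0.0000 + 0.5595·0.0000] = 0.0000
Node d (S = 21.07): V_d = e^(−0.02)·[0.4405·0.0000 + 0.5595·7.2079] = 3.9530
Node 0 (S = 30): V_0 = e^(−0.02)·[0.4405·0.0000 + 0.5595·3.9530] = 2.1679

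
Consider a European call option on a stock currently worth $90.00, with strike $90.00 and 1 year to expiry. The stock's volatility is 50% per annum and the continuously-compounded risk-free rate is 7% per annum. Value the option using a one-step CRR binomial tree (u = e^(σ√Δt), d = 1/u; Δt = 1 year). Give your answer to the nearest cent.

$24.34

CRR parameters: u = e^(σ√Δt) = e^(0.5·√1) = 1.6487, d = 1/u = 0.6065
Per-period rate: rΔt = 0.07·1 = 0.07, so R = e^0.07 = 1.0725
Risk-neutral probability p = (e^0.07 − 0.6065)/(1.6487 − 0.6065) = 0.4660/1.0422 = 0.4471
Terminal stock prices: S_u = 148.4, S_d = 54.59
Terminal payoffs (S − K): max(58.38, 0) = 58.38, max(-35.41, 0) = 0
Node 0 (S = 90): V_0 = e^(−0.07)·[0.4471·58.3849 + 0.5529·0.0000] = 24.3398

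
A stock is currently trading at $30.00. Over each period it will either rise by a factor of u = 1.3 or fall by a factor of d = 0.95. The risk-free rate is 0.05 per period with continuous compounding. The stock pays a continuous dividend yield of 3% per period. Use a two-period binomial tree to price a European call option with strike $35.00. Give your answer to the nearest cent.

Per-period risk-free factor R = e^0.05 = 1.0513; dividend-adjusted growth = e^(0.05−0.03) = 1.0202.
Risk-neutral probability p = (1.0202 − 0.95)/(1.3 − 0.95) = 0.0702/0.3500 = 0.2006
Terminal stock prices: S_uu = 50.7, S_ud = 37.05, S_dd = 27.07
Terminal payoffs (S − K): max(15.7, 0) = 15.7, max(2.05, 0) = 2.05, max(-7.925, 0) = 0
Node u (S = 39): V_u = e^(−0.05)·[0.2006·15.7000 + 0.7994·2.0500] = 4.5543
Node d (S = 28.5): V_d = e^(−0.05)·[0.2006·2.0500 + 0.7994·0.0000] = 0.3911
Node 0 (S = 30): V_0 = e^(−0.05)·[0.2006·4.5543 + 0.7994·0.3911] = 1.1664

$1.17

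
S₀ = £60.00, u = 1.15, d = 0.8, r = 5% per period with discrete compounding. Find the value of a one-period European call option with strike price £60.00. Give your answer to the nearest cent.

£6.12

Risk-neutral probability p = (1 + 0.05 − 0.8)/(1.15 − 0.8) = 0.2500/0.3500 = 0.7143
Terminal stock prices: S_u = 69, S_d = 48
Terminal payoffs (S − K): max(9, 0) = 9, max(-12, 0) = 0
Node 0 (S = 60): V_0 = 1/1.05·[0.7143·9.0000 + 0.2857·0.0000] = 6.1224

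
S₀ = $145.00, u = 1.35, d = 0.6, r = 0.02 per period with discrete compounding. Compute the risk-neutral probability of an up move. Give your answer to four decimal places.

p = 0.5600

Risk-neutral probability p = (1 + 0.02 − 0.6)/(1.35 − 0.6) = 0.4200/0.7500 = 0.5600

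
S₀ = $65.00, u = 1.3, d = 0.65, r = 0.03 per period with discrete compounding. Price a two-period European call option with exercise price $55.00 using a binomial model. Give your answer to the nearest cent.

Risk-neutral probability p = (1 + 0.03 − 0.65)/(1.3 − 0.65) = 0.3800/0.6500 = 0.5846
Terminal stock prices: S_uu = 109.9, S_ud = 54.93, S_dd = 27.46
Terminal payoffs (S − K): max(54.85, 0) = 54.85, max(-0.075, 0) = 0, max(-27.54, 0) = 0
Node u (S = 84.5): V_u = 1/1.03·[0.5846·54.8500 + 0.4154·0.0000] = 31.1322
Node d (S = 42.25): V_d = 1/1.03·[0.5846·0.0000 + 0.4154·0.0000] = 0.0000
Node 0 (S = 65): V_0 = 1/1.03·[0.5846·31.1322 + 0.4154·0.0000] = 17.6702

$17.67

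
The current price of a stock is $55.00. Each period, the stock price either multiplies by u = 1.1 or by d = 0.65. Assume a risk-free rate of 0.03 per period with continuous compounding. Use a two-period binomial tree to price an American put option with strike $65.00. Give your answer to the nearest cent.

Risk-neutral probability p = (e^0.03 − 0.65)/(1.1 − 0.65) = 0.3805/0.4500 = 0.8455
Terminal stock prices: S_uu = 66.55, S_ud = 39.33, S_dd = 23.24
Terminal payoffs (K − S): max(-1.55, 0) = 0, max(25.67, 0) = 25.67, max(41.76, 0) = 41.76
Node u (S = 60.5): continuation = e^(−0.03)·[0.8455·0.0000 + 0.1545·25.6750] = 3.8507; exercise value = 4.5000 > continuation, so V_u = 4.5000 (exercise)
Node d (S = 35.75): continuation = e^(−0.03)·[0.8455·25.6750 + 0.1545·41.7625] = 27.3290; exercise value = 29.2500 > continuation, so V_d = 29.2500 (exercise)
Node 0 (S = 55): continuation = e^(−0.03)·[0.8455·4.5000 + 0.1545·29.2500] = 8.0790; exercise value = 10.0000 > continuation, so V_0 = 10.0000 (exercise)

$10.00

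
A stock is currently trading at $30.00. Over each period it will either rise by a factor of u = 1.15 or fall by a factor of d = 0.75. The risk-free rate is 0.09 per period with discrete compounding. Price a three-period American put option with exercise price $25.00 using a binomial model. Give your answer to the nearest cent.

Risk-neutral probability p = (1 + 0.09 − 0.75)/(1.15 − 0.75) = 0.3400/0.4000 = 0.8500
Terminal stock prices: S_uuu = 45.63, S_uud = 29.76, S_udd = 19.41, S_ddd = 12.66
Terminal payoffs (K − S): max(-20.63, 0) = 0, max(-4.756, 0) = 0, max(5.594, 0) = 5.594, max(12.34, 0) = 12.34
Node uu (S = 39.67): continuation = 1/1.09·[0.8500·0.0000 + 0.1500·0.0000] = 0.0000; exercise value = 0.0000 ≤ continuation, so V_uu = 0.0000
Node ud (S = 25.88): continuation = 1/1.09·[0.8500·0.0000 + 0.1500·5.5938] = 0.7698; exercise value = 0.0000 ≤ continuation, so V_ud = 0.7698
Node dd (S = 16.88): continuation = 1/1.09·[0.8500·5.5938 + 0.1500·12.3438] = 6.0608; exercise value = 8.1250 > continuation, so V_dd = 8.1250 (exercise)
Node u (S = 34.5): continuation = 1/1.09·[0.8500·0.0000 + 0.1500·0.7698] = 0.1059; exercise value = 0.0000 ≤ continuation, so V_u = 0.1059
Node d (S = 22.5): continuation = 1/1.09·[0.8500·0.7698 + 0.1500·8.1250] = 1.7184; exercise value = 2.5000 > continuation, so V_d = 2.5000 (exercise)
Node 0 (S = 30): continuation = 1/1.09·[0.8500·0.1059 + 0.1500·2.5000] = 0.4266; exercise value = 0.0000 ≤ continuation, so V_0 = 0.4266

$0.43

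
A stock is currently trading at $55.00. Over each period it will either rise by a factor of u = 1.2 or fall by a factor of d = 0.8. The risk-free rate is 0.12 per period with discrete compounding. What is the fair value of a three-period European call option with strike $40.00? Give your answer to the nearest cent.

$26.60

Risk-neutral probability p = (1 + 0.12 − 0.8)/(1.2 − 0.8) = 0.3200/0.4000 = 0.8000
Terminal stock prices: S_uuu = 95.04, S_uud = 63.36, S_udd = 42.24, S_ddd = 28.16
Terminal payoffs (S − K): max(55.04, 0) = 55.04, max(23.36, 0) = 23.36, max(2.24, 0) = 2.24, max(-11.84, 0) = 0
Node uu (S = 79.2): V_uu = 1/1.12·[0.8000·55.0400 + 0.2000·23.3600] = 43.4857
Node ud (S = 52.8): V_ud = 1/1.12·[0.8000·23.3600 + 0.2000·2.2400] = 17.0857
Node dd (S = 35.2): V_dd = 1/1.12·[0.8000·2.2400 + 0.2000·0.0000] = 1.6000
Node u (S = 66): V_u = 1/1.12·[0.8000·43.4857 + 0.2000·17.0857] = 34.1122
Node d (S = 44): V_d = 1/1.12·[0.8000·17.0857 + 0.2000·1.6000] = 12.4898
Node 0 (S = 55): V_0 = 1/1.12·[0.8000·34.1122 + 0.2000·12.4898] = 26.5962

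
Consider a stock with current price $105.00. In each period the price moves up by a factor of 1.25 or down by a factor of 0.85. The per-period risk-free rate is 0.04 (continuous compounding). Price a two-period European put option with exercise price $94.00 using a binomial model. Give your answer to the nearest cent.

Risk-neutral probability p = (e^0.04 − 0.85)/(1.25 − 0.85) = 0.1908/0.4000 = 0.4770
Terminal stock prices: S_uu = 164.1, S_ud = 111.6, S_dd = 75.86
Terminal payoffs (K − S): max(-70.06, 0) = 0, max(-17.56, 0) = 0, max(18.14, 0) = 18.14
Node u (S = 131.2): V_u = e^(−0.04)·[0.4770·0.0000 + 0.5230·0.0000] = 0.0000
Node d (S = 89.25): V_d = e^(−0.04)·[0.4770·0.0000 + 0.5230·18.1375] = 9.1135
Node 0 (S = 105): V_0 = e^(−0.04)·[0.4770·0.0000 + 0.5230·9.1135] = 4.5792

$4.58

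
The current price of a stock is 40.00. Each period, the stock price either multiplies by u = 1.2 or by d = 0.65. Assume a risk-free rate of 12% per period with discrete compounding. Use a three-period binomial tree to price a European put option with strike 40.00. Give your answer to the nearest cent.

1.41

Risk-neutral probability p = (1 + 0.12 − 0.65)/(1.2 − 0.65) = 0.4700/0.5500 = 0.8545
Terminal stock prices: S_uuu = 69.12, S_uud = 37.44, S_udd = 20.28, S_ddd = 10.98
Terminal payoffs (K − S): max(-29.12, 0) = 0, max(2.56, 0) = 2.56, max(19.72, 0) = 19.72, max(29.02, 0) = 29.02
Node uu (S = 57.6): V_uu = 1/1.12·[0.8545·0.0000 + 0.1455·2.5600] = 0.3325
Node ud (S = 31.2): V_ud = 1/1.12·[0.8545·2.5600 + 0.1455·19.7200] = 4.5143
Node dd (S = 16.9): V_dd = 1/1.12·[0.8545·19.7200 + 0.1455·29.0150] = 18.8143
Node u (S = 48): V_u = 1/1.12·[0.8545·0.3325 + 0.1455·4.5143] = 0.8399
Node d (S = 26): V_d = 1/1.12·[0.8545·4.5143 + 0.1455·18.8143] = 5.8878
Node 0 (S = 40): V_0 = 1/1.12·[0.8545·0.8399 + 0.1455·5.8878] = 1.4055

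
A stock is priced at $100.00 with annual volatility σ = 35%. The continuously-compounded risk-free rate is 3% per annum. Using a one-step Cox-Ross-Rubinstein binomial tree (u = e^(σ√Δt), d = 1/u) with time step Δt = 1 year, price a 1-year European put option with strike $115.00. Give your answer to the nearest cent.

$23.51

CRR parameters: u = e^(σ√Δt) = e^(0.35·√1) = 1.4191, d = 1/u = 0.7047
Per-period rate: rΔt = 0.03·1 = 0.03, so R = e^0.03 = 1.0305
Risk-neutral probability p = (e^0.03 − 0.7047)/(1.4191 − 0.7047) = 0.3258/0.7144 = 0.4560
Terminal stock prices: S_u = 141.9, S_d = 70.47
Terminal payoffs (K − S): max(-26.91, 0) = 0, max(44.53, 0) = 44.53
Node 0 (S = 100): V_0 = e^(−0.03)·[0.4560·0.0000 + 0.5440·44.5312] = 23.5084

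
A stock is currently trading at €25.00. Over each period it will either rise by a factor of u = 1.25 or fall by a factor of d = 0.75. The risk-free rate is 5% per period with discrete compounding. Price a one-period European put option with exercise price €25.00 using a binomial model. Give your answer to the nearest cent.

Risk-neutral probability p = (1 + 0.05 − 0.75)/(1.25 − 0.75) = 0.3000/0.5000 = 0.6000
Terminal stock prices: S_u = 31.25, S_d = 18.75
Terminal payoffs (K − S): max(-6.25, 0) = 0, max(6.25, 0) = 6.25
Node 0 (S = 25): V_0 = 1/1.05·[0.6000·0.0000 + 0.4000·6.2500] = 2.3810

€2.38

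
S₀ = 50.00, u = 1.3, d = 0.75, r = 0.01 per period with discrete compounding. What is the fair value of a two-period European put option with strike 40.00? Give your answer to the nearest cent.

Risk-neutral probability p = (1 + 0.01 − 0.75)/(1.3 − 0.75) = 0.2600/0.5500 = 0.4727
Terminal stock prices: S_uu = 84.5, S_ud = 48.75, S_dd = 28.12
Terminal payoffs (K − S): max(-44.5, 0) = 0, max(-8.75, 0) = 0, max(11.88, 0) = 11.88
Node u (S = 65): V_u = 1/1.01·[0.4727·0.0000 + 0.5273·0.0000] = 0.0000
Node d (S = 37.5): V_d = 1/1.01·[0.4727·0.0000 + 0.5273·11.8750] = 6.1994
Node 0 (S = 50): V_0 = 1/1.01·[0.4727·0.0000 + 0.5273·6.1994] = 3.2364

3.24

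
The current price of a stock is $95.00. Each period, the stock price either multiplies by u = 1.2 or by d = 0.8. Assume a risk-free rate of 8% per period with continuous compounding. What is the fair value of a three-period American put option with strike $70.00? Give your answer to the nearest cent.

$0.67

Risk-neutral probability p = (e^0.08 − 0.8)/(1.2 − 0.8) = 0.2833/0.4000 = 0.7082
Terminal stock prices: S_uuu = 164.2, S_uud = 109.4, S_udd = 72.96, S_ddd = 48.64
Terminal payoffs (K − S): max(-94.16, 0) = 0, max(-39.44, 0) = 0, max(-2.96, 0) = 0, max(21.36, 0) = 21.36
Node uu (S = 136.8): continuation = e^(−0.08)·[0.7082·0.0000 + 0.2918·0.0000] = 0.0000; exercise value = 0.0000 ≤ continuation, so V_uu = 0.0000
Node ud (S = 91.2): continuation = e^(−0.08)·[0.7082·0.0000 + 0.2918·0.0000] = 0.0000; exercise value = 0.0000 ≤ continuation, so V_ud = 0.0000
Node dd (S = 60.8): continuation = e^(−0.08)·[0.7082·0.0000 + 0.2918·21.3600] = 5.7533; exercise value = 9.2000 > continuation, so V_dd = 9.2000 (exercise)
Node u (S = 114): continuation = e^(−0.08)·[0.7082·0.0000 + 0.2918·0.0000] = 0.0000; exercise value = 0.0000 ≤ continuation, so V_u = 0.0000
Node d (S = 76): continuation = e^(−0.08)·[0.7082·0.0000 + 0.2918·9.2000] = 2.4780; exercise value = 0.0000 ≤ continuation, so V_d = 2.4780
Node 0 (S = 95): continuation = e^(−0.08)·[0.7082·0.0000 + 0.2918·2.4780] = 0.6674; exercise value = 0.0000 ≤ continuation, so V_0 = 0.6674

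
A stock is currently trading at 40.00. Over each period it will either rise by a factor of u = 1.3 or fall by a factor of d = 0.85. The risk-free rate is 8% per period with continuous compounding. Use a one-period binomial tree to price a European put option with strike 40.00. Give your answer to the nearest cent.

2.67

Risk-neutral probability p = (e^0.08 − 0.85)/(1.3 − 0.85) = 0.2333/0.4500 = 0.5184
Terminal stock prices: S_u = 52, S_d = 34
Terminal payoffs (K − S): max(-12, 0) = 0, max(6, 0) = 6
Node 0 (S = 40): V_0 = e^(−0.08)·[0.5184·0.0000 + 0.4816·6.0000] = 2.6674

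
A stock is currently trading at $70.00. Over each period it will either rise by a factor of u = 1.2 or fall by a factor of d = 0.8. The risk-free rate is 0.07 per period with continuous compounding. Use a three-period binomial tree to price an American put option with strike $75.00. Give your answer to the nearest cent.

Risk-neutral probability p = (e^0.07 − 0.8)/(1.2 − 0.8) = 0.2725/0.4000 = 0.6813
Terminal stock prices: S_uuu = 121, S_uud = 80.64, S_udd = 53.76, S_ddd = 35.84
Terminal payoffs (K − S): max(-45.96, 0) = 0, max(-5.64, 0) = 0, max(21.24, 0) = 21.24, max(39.16, 0) = 39.16
Node uu (S = 100.8): continuation = e^(−0.07)·[0.6813·0.0000 + 0.3187·0.0000] = 0.0000; exercise value = 0.0000 ≤ continuation, so V_uu = 0.0000
Node ud (S = 67.2): continuation = e^(−0.07)·[0.6813·0.0000 + 0.3187·21.2400] = 6.3121; exercise value = 7.8000 > continuation, so V_ud = 7.8000 (exercise)
Node dd (S = 44.8): continuation = e^(−0.07)·[0.6813·21.2400 + 0.3187·39.1600] = 25.1295; exercise value = 30.2000 > continuation, so V_dd = 30.2000 (exercise)
Node u (S = 84): continuation = e^(−0.07)·[0.6813·0.0000 + 0.3187·7.8000] = 2.3180; exercise value = 0.0000 ≤ continuation, so V_u = 2.3180
Node d (S = 56): continuation = e^(−0.07)·[0.6813·7.8000 + 0.3187·30.2000] = 13.9295; exercise value = 19.0000 > continuation, so V_d = 19.0000 (exercise)
Node 0 (S = 70): continuation = e^(−0.07)·[0.6813·2.3180 + 0.3187·19.0000] = 7.1189; exercise value = 5.0000 ≤ continuation, so V_0 = 7.1189

$7.12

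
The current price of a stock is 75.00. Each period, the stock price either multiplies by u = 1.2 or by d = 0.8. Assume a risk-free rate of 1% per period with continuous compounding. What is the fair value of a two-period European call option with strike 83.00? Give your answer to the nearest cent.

6.76

Risk-neutral probability p = (e^0.01 − 0.8)/(1.2 − 0.8) = 0.2101/0.4000 = 0.5251
Terminal stock prices: S_uu = 108, S_ud = 72, S_dd = 48
Terminal payoffs (S − K): max(25, 0) = 25, max(-11, 0) = 0, max(-35, 0) = 0
Node u (S = 90): V_u = e^(−0.01)·[0.5251·25.0000 + 0.4749·0.0000] = 12.9975
Node d (S = 60): V_d = e^(−0.01)·[0.5251·0.0000 + 0.4749·0.0000] = 0.0000
Node 0 (S = 75): V_0 = e^(−0.01)·[0.5251·12.9975 + 0.4749·0.0000] = 6.7574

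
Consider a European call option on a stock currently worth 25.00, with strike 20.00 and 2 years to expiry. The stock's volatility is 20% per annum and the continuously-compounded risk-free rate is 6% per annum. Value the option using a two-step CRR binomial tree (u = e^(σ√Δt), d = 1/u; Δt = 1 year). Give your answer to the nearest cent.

CRR parameters: u = e^(σ√Δt) = e^(0.2·√1) = 1.2214, d = 1/u = 0.8187
Per-period rate: rΔt = 0.06·1 = 0.06, so R = e^0.06 = 1.0618
Risk-neutral probability p = (e^0.06 − 0.8187)/(1.2214 − 0.8187) = 0.2431/0.4027 = 0.6037
Terminal stock prices: S_uu = 37.3, S_ud = 25, S_dd = 16.76
Terminal payoffs (S − K): max(17.3, 0) = 17.3, max(5, 0) = 5, max(-3.242, 0) = 0
Node u (S = 30.54): V_u = e^(−0.06)·[0.6037·17.2956 + 0.3963·5.0000] = 11.6998
Node d (S = 20.47): V_d = e^(−0.06)·[0.6037·5.0000 + 0.3963·0.0000] = 2.8429
Node 0 (S = 25): V_0 = e^(−0.06)·[0.6037·11.6998 + 0.3963·2.8429] = 7.7131

7.71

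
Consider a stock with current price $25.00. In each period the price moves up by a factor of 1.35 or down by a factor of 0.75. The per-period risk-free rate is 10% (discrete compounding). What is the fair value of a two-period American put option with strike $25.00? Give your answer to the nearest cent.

Risk-neutral probability p = (1 + 0.1 − 0.75)/(1.35 − 0.75) = 0.3500/0.6000 = 0.5833
Terminal stock prices: S_uu = 45.56, S_ud = 25.31, S_dd = 14.06
Terminal payoffs (K − S): max(-20.56, 0) = 0, max(-0.3125, 0) = 0, max(10.94, 0) = 10.94
Node u (S = 33.75): continuation = 1/1.1·[0.5833·0.0000 + 0.4167·0.0000] = 0.0000; exercise value = 0.0000 ≤ continuation, so V_u = 0.0000
Node d (S = 18.75): continuation = 1/1.1·[0.5833·0.0000 + 0.4167·10.9375] = 4.1430; exercise value = 6.2500 > continuation, so V_d = 6.2500 (exercise)
Node 0 (S = 25): continuation = 1/1.1·[0.5833·0.0000 + 0.4167·6.2500] = 2.3674; exercise value = 0.0000 ≤ continuation, so V_0 = 2.3674

$2.37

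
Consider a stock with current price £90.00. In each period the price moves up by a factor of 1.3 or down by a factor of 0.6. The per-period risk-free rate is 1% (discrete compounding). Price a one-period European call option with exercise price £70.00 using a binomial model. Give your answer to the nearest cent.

£27.26

Risk-neutral probability p = (1 + 0.01 − 0.6)/(1.3 − 0.6) = 0.4100/0.7000 = 0.5857
Terminal stock prices: S_u = 117, S_d = 54
Terminal payoffs (S − K): max(47, 0) = 47, max(-16, 0) = 0
Node 0 (S = 90): V_0 = 1/1.01·[0.5857·47.0000 + 0.4143·0.0000] = 27.2560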